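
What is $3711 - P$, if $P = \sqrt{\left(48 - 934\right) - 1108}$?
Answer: $3711 - i \sqrt{1994} \approx 3711.0 - 44.654 i$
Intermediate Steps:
$P = i \sqrt{1994}$ ($P = \sqrt{\left(48 - 934\right) - 1108} = \sqrt{-886 - 1108} = \sqrt{-1994} = i \sqrt{1994} \approx 44.654 i$)
$3711 - P = 3711 - i \sqrt{1994}$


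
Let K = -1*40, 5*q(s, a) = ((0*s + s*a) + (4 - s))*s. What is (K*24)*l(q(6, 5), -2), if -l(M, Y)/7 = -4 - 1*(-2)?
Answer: -13440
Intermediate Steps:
q(s, a) = s*(4 - s + a*s)/5 (q(s, a) = (((0*s + s*a) + (4 - s))*s)/5 = (((0 + a*s) + (4 - s))*s)/5 = ((a*s + (4 - s))*s)/5 = ((4 - s + a*s)*s)/5 = (s*(4 - s + a*s))/5 = s*(4 - s + a*s)/5)
l(M, Y) = 14 (l(M, Y) = -7*(-4 - 1*(-2)) = -7*(-4 + 2) = -7*(-2) = 14)
K = -40
(K*24)*l(q(6, 5), -2) = -40*24*14 = -960*14 = -13440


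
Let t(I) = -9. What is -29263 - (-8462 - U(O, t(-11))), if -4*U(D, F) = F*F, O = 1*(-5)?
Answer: -83285/4 ≈ -20821.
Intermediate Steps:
O = -5
U(D, F) = -F²/4 (U(D, F) = -F*F/4 = -F²/4)
-29263 - (-8462 - U(O, t(-11))) = -29263 - (-8462 - (-1)*(-9)²/4) = -29263 - (-8462 - (-1)*81/4) = -29263 - (-8462 - 1*(-81/4)) = -29263 - (-8462 + 81/4) = -29263 - 1*(-33767/4) = -29263 + 33767/4 = -83285/4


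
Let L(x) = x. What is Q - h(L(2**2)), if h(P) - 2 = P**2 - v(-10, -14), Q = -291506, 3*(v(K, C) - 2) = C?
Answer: -874580/3 ≈ -2.9153e+5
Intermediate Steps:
v(K, C) = 2 + C/3
h(P) = 14/3 + P**2 (h(P) = 2 + (P**2 - (2 + (1/3)*(-14))) = 2 + (P**2 - (2 - 14/3)) = 2 + (P**2 - 1*(-8/3)) = 2 + (P**2 + 8/3) = 2 + (8/3 + P**2) = 14/3 + P**2)
Q - h(L(2**2)) = -291506 - (14/3 + (2**2)**2) = -291506 - (14/3 + 4**2) = -291506 - (14/3 + 16) = -291506 - 1*62/3 = -291506 - 62/3 = -874580/3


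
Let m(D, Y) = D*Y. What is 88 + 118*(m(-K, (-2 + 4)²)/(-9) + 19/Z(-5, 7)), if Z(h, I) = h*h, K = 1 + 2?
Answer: 25126/75 ≈ 335.01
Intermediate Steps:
K = 3
Z(h, I) = h²
88 + 118*(m(-K, (-2 + 4)²)/(-9) + 19/Z(-5, 7)) = 88 + 118*(((-1*3)*(-2 + 4)²)/(-9) + 19/((-5)²)) = 88 + 118*(-3*2²*(-⅑) + 19/25) = 88 + 118*(-3*4*(-⅑) + 19*(1/25)) = 88 + 118*(-12*(-⅑) + 19/25) = 88 + 118*(4/3 + 19/25) = 88 + 118*(157/75) = 88 + 18526/75 = 25126/75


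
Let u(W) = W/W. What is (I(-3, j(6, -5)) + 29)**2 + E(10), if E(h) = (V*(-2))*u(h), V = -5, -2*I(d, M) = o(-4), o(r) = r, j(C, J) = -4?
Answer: 971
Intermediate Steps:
u(W) = 1
I(d, M) = 2 (I(d, M) = -1/2*(-4) = 2)
E(h) = 10 (E(h) = -5*(-2)*1 = 10*1 = 10)
(I(-3, j(6, -5)) + 29)**2 + E(10) = (2 + 29)**2 + 10 = 31**2 + 10 = 961 + 10 = 971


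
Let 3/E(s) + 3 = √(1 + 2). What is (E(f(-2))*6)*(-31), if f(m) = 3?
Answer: 279 + 93*√3 ≈ 440.08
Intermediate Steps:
E(s) = 3/(-3 + √3) (E(s) = 3/(-3 + √(1 + 2)) = 3/(-3 + √3))
(E(f(-2))*6)*(-31) = ((-3/2 - √3/2)*6)*(-31) = (-9 - 3*√3)*(-31) = 279 + 93*√3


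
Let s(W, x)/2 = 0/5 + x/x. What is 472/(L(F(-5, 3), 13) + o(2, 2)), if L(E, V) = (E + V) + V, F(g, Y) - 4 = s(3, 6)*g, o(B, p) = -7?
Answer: 472/13 ≈ 36.308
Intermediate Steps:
s(W, x) = 2 (s(W, x) = 2*(0/5 + x/x) = 2*(0*(1/5) + 1) = 2*(0 + 1) = 2*1 = 2)
F(g, Y) = 4 + 2*g
L(E, V) = E + 2*V
472/(L(F(-5, 3), 13) + o(2, 2)) = 472/(((4 + 2*(-5)) + 2*13) - 7) = 472/(((4 - 10) + 26) - 7) = 472/((-6 + 26) - 7) = 472/(20 - 7) = 472/13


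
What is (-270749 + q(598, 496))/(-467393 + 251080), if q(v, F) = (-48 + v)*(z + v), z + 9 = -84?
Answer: -7001/216313 ≈ -0.032365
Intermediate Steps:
z = -93 (z = -9 - 84 = -93)
q(v, F) = (-93 + v)*(-48 + v) (q(v, F) = (-48 + v)*(-93 + v) = (-93 + v)*(-48 + v))
(-270749 + q(598, 496))/(-467393 + 251080) = (-270749 + (4464 + 598² - 141*598))/(-467393 + 251080) = (-270749 + (4464 + 357604 - 84318))/(-216313) = (-270749 + 277750)*(-1/216313) = 7001*(-1/216313) = -7001/216313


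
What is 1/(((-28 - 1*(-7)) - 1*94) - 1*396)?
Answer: -1/511 ≈ -0.0019569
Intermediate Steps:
1/(((-28 - 1*(-7)) - 1*94) - 1*396) = 1/(((-28 + 7) - 94) - 396) = 1/((-21 - 94) - 396) = 1/(-115 - 396) = 1/(-511) = -1/511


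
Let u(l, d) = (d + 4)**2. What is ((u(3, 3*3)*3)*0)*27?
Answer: 0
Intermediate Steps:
u(l, d) = (4 + d)**2
((u(3, 3*3)*3)*0)*27 = (((4 + 3*3)**2*3)*0)*27 = (((4 + 9)**2*3)*0)*27 = ((13**2*3)*0)*27 = ((169*3)*0)*27 = (507*0)*27 = 0*27 = 0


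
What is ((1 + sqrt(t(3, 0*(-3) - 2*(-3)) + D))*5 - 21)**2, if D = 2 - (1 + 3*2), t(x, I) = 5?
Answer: 256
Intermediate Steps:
D = -5 (D = 2 - (1 + 6) = 2 - 1*7 = 2 - 7 = -5)
((1 + sqrt(t(3, 0*(-3) - 2*(-3)) + D))*5 - 21)**2 = ((1 + sqrt(5 - 5))*5 - 21)**2 = ((1 + sqrt(0))*5 - 21)**2 = ((1 + 0)*5 - 21)**2 = (1*5 - 21)**2 = (5 - 21)**2 = (-16)**2 = 256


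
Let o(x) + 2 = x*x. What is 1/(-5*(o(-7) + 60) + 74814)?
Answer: 1/74279 ≈ 1.3463e-5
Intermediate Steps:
o(x) = -2 + x² (o(x) = -2 + x*x = -2 + x²)
1/(-5*(o(-7) + 60) + 74814) = 1/(-5*((-2 + (-7)²) + 60) + 74814) = 1/(-5*((-2 + 49) + 60) + 74814) = 1/(-5*(47 + 60) + 74814) = 1/(-5*107 + 74814) = 1/(-535 + 74814) = 1/74279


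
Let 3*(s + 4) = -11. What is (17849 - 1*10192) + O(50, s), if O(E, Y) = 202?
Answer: 7859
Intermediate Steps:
s = -23/3 (s = -4 + (⅓)*(-11) = -4 - 11/3 = -23/3 ≈ -7.6667)
(17849 - 1*10192) + O(50, s) = (17849 - 1*10192) + 202 = (17849 - 10192) + 202 = 7657 + 202 = 7859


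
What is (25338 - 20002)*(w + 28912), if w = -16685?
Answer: 65243272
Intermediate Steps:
(25338 - 20002)*(w + 28912) = (25338 - 20002)*(-16685 + 28912) = 5336*12227 = 65243272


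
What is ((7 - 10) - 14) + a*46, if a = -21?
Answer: -983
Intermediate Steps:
((7 - 10) - 14) + a*46 = ((7 - 10) - 14) - 21*46 = (-3 - 14) - 966 = -17 - 966 = -983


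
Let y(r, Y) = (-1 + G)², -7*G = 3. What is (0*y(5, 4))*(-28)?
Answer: 0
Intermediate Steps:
G = -3/7 (G = -⅐*3 = -3/7 ≈ -0.42857)
y(r, Y) = 100/49 (y(r, Y) = (-1 - 3/7)² = (-10/7)² = 100/49)
(0*y(5, 4))*(-28) = (0*(100/49))*(-28) = 0*(-28) = 0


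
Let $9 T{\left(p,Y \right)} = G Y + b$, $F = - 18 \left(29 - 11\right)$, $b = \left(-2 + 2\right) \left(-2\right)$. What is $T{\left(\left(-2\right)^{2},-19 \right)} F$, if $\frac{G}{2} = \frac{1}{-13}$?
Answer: $- \frac{1368}{13} \approx -105.23$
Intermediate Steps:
$b = 0$ ($b = 0 \left(-2\right) = 0$)
$G = - \frac{2}{13}$ ($G = \frac{2}{-13} = 2 \left(- \frac{1}{13}\right) = - \frac{2}{13} \approx -0.15385$)
$F = -324$ ($F = \left(-18\right) 18 = -324$)
$T{\left(p,Y \right)} = - \frac{2 Y}{117}$ ($T{\left(p,Y \right)} = \frac{- \frac{2 Y}{13} + 0}{9} = \frac{\left(- \frac{2}{13}\right) Y}{9} = - \frac{2 Y}{117}$)
$T{\left(\left(-2\right)^{2},-19 \right)} F = \left(- \frac{2}{117}\right) \left(-19\right) \left(-324\right) = \frac{38}{117} \left(-324\right) = - \frac{1368}{13}$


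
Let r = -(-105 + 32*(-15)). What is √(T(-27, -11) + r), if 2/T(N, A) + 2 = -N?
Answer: √14627/5 ≈ 24.188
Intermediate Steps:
T(N, A) = 2/(-2 - N)
r = 585 (r = -(-105 - 480) = -1*(-585) = 585)
√(T(-27, -11) + r) = √(-2/(2 - 27) + 585) = √(-2/(-25) + 585) = √(-2*(-1/25) + 585) = √(2/25 + 585) = √(14627/25) = √14627/5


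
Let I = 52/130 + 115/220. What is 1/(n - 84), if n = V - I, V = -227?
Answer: -220/68623 ≈ -0.0032059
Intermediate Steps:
I = 203/220 (I = 52*(1/130) + 115*(1/220) = 2/5 + 23/44 = 203/220 ≈ 0.92273)
n = -50143/220 (n = -227 - 1*203/220 = -227 - 203/220 = -50143/220 ≈ -227.92)
1/(n - 84) = 1/(-50143/220 - 84) = 1/(-68623/220) = -220/68623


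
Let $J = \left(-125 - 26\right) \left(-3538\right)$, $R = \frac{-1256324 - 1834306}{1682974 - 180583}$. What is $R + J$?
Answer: $\frac{267543757476}{500797} \approx 5.3424 \cdot 10^{5}$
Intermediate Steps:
$R = - \frac{1030210}{500797}$ ($R = - \frac{3090630}{1502391} = \left(-3090630\right) \frac{1}{1502391} = - \frac{1030210}{500797} \approx -2.0571$)
$J = 534238$ ($J = \left(-151\right) \left(-3538\right) = 534238$)
$R + J = - \frac{1030210}{500797} + 534238 = \frac{267543757476}{500797}$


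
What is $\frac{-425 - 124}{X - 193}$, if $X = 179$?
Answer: $\frac{549}{14} \approx 39.214$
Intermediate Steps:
$\frac{-425 - 124}{X - 193} = \frac{-425 - 124}{179 - 193} = - \frac{549}{-14} = \left(-549\right) \left(- \frac{1}{14}\right) = \frac{549}{14}$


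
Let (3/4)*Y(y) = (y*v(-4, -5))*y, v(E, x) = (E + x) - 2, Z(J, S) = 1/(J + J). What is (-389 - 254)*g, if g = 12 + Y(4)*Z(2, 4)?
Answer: 90020/3 ≈ 30007.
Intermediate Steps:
Z(J, S) = 1/(2*J)
v(E, x) = -2 + E + x
Y(y) = -44*y²/3 (Y(y) = 4*((y*(-2 - 4 - 5))*y)/3 = 4*((y*(-11))*y)/3 = 4*((-11*y)*y)/3 = 4*(-11*y²)/3 = -44*y²/3)
g = -140/3 (g = 12 + (-44/3*4²)*((½)/2) = 12 + (-44/3*16)*((½)*(½)) = 12 - 704/3*¼ = 12 - 176/3 = -140/3 ≈ -46.667)
(-389 - 254)*g = (-389 - 254)*(-140/3) = -643*(-140/3) = 90020/3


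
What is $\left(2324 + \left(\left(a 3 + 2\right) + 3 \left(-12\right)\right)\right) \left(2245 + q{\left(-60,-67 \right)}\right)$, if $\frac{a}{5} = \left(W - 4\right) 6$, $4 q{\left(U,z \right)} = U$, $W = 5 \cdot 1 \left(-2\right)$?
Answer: $2296900$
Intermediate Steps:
$W = -10$ ($W = 5 \left(-2\right) = -10$)
$q{\left(U,z \right)} = \frac{U}{4}$
$a = -420$ ($a = 5 \left(-10 - 4\right) 6 = 5 \left(\left(-14\right) 6\right) = 5 \left(-84\right) = -420$)
$\left(2324 + \left(\left(a 3 + 2\right) + 3 \left(-12\right)\right)\right) \left(2245 + q{\left(-60,-67 \right)}\right) = \left(2324 + \left(\left(\left(-420\right) 3 + 2\right) + 3 \left(-12\right)\right)\right) \left(2245 + \frac{1}{4} \left(-60\right)\right) = \left(2324 + \left(\left(-1260 + 2\right) - 36\right)\right) \left(2245 - 15\right) = \left(2324 - 1294\right) 2230 = 1030 \cdot 2230 = 2296900$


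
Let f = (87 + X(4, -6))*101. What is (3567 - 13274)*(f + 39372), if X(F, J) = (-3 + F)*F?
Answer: -471401041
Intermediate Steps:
X(F, J) = F*(-3 + F)
f = 9191 (f = (87 + 4*(-3 + 4))*101 = (87 + 4*1)*101 = (87 + 4)*101 = 91*101 = 9191)
(3567 - 13274)*(f + 39372) = (3567 - 13274)*(9191 + 39372) = -9707*48563 = -471401041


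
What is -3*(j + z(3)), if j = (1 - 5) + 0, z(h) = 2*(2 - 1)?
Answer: 6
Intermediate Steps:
z(h) = 2 (z(h) = 2*1 = 2)
j = -4 (j = -4 + 0 = -4)
-3*(j + z(3)) = -3*(-4 + 2) = -3*(-2) = 6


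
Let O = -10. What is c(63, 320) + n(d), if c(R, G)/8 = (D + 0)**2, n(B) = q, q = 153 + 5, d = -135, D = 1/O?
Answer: 3952/25 ≈ 158.08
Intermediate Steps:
D = -1/10 (D = 1/(-10) = -1/10 ≈ -0.10000)
q = 158
n(B) = 158
c(R, G) = 2/25 (c(R, G) = 8*(-1/10 + 0)**2 = 8*(-1/10)**2 = 8*(1/100) = 2/25)
c(63, 320) + n(d) = 2/25 + 158 = 3952/25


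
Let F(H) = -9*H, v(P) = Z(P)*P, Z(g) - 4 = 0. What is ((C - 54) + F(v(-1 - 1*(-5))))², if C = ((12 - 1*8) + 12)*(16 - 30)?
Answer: 178084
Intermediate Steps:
Z(g) = 4 (Z(g) = 4 + 0 = 4)
C = -224 (C = ((12 - 8) + 12)*(-14) = (4 + 12)*(-14) = 16*(-14) = -224)
v(P) = 4*P
((C - 54) + F(v(-1 - 1*(-5))))² = ((-224 - 54) - 36*(-1 - 1*(-5)))² = (-278 - 36*(-1 + 5))² = (-278 - 36*4)² = (-278 - 9*16)² = (-278 - 144)² = (-422)² = 178084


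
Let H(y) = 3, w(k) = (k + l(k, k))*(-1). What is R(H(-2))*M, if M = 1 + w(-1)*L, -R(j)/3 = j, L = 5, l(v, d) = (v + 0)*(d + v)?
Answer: 36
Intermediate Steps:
l(v, d) = v*(d + v)
w(k) = -k - 2*k² (w(k) = (k + k*(k + k))*(-1) = (k + k*(2*k))*(-1) = (k + 2*k²)*(-1) = -k - 2*k²)
R(j) = -3*j
M = -4 (M = 1 - (-1 - 2*(-1))*5 = 1 - (-1 + 2)*5 = 1 - 1*1*5 = 1 - 1*5 = 1 - 5 = -4)
R(H(-2))*M = -3*3*(-4) = -9*(-4) = 36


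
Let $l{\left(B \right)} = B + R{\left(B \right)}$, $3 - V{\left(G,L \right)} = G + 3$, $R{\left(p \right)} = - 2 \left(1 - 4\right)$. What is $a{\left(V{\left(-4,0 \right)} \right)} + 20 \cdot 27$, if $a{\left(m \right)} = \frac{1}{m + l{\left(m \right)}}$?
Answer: $\frac{7561}{14} \approx 540.07$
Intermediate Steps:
$R{\left(p \right)} = 6$ ($R{\left(p \right)} = \left(-2\right) \left(-3\right) = 6$)
$V{\left(G,L \right)} = - G$ ($V{\left(G,L \right)} = 3 - \left(G + 3\right) = 3 - \left(3 + G\right) = - G$)
$l{\left(B \right)} = 6 + B$ ($l{\left(B \right)} = B + 6 = 6 + B$)
$a{\left(m \right)} = \frac{1}{6 + 2 m}$ ($a{\left(m \right)} = \frac{1}{m + \left(6 + m\right)} = \frac{1}{6 + 2 m}$)
$a{\left(V{\left(-4,0 \right)} \right)} + 20 \cdot 27 = \frac{1}{2 \left(3 - -4\right)} + 20 \cdot 27 = \frac{1}{2 \left(3 + 4\right)} + 540 = \frac{1}{2 \cdot 7} + 540 = \frac{1}{2} \cdot \frac{1}{7} + 540 = \frac{1}{14} + 540 = \frac{7561}{14}$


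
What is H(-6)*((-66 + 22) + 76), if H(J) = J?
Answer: -192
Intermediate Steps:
H(-6)*((-66 + 22) + 76) = -6*((-66 + 22) + 76) = -6*(-44 + 76) = -6*32 = -192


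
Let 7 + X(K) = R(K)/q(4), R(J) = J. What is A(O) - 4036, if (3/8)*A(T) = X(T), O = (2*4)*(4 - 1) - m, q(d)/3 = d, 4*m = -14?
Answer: -36437/9 ≈ -4048.6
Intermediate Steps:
m = -7/2 (m = (¼)*(-14) = -7/2 ≈ -3.5000)
q(d) = 3*d
O = 55/2 (O = (2*4)*(4 - 1) - 1*(-7/2) = 8*3 + 7/2 = 24 + 7/2 = 55/2 ≈ 27.500)
X(K) = -7 + K/12 (X(K) = -7 + K/((3*4)) = -7 + K/12)
A(T) = -56/3 + 2*T/9 (A(T) = 8*(-7 + T/12)/3 = -56/3 + 2*T/9)
A(O) - 4036 = (-56/3 + (2/9)*(55/2)) - 4036 = (-56/3 + 55/9) - 4036 = -113/9 - 4036 = -36437/9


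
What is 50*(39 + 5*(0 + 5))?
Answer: 3200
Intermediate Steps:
50*(39 + 5*(0 + 5)) = 50*(39 + 5*5) = 50*(39 + 25) = 50*64 = 3200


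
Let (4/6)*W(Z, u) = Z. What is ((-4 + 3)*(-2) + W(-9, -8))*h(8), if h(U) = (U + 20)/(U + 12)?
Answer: -161/10 ≈ -16.100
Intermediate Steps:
h(U) = (20 + U)/(12 + U)
W(Z, u) = 3*Z/2
((-4 + 3)*(-2) + W(-9, -8))*h(8) = ((-4 + 3)*(-2) + (3/2)*(-9))*((20 + 8)/(12 + 8)) = (-1*(-2) - 27/2)*(28/20) = (2 - 27/2)*((1/20)*28) = -23/2*7/5 = -161/10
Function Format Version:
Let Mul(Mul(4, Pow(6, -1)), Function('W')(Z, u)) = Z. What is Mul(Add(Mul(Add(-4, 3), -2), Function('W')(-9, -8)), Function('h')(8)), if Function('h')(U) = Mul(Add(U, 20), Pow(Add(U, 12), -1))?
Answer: Rational(-161, 10) ≈ -16.100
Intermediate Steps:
Function('h')(U) = Mul(Pow(Add(12, U), -1), Add(20, U)) (Function('h')(U) = Mul(Add(20, U), Pow(Add(12, U), -1)) = Mul(Pow(Add(12, U), -1), Add(20, U)))
Function('W')(Z, u) = Mul(Rational(3, 2), Z)
Mul(Add(Mul(Add(-4, 3), -2), Function('W')(-9, -8)), Function('h')(8)) = Mul(Add(Mul(Add(-4, 3), -2), Mul(Rational(3, 2), -9)), Mul(Pow(Add(12, 8), -1), Add(20, 8))) = Mul(Add(Mul(-1, -2), Rational(-27, 2)), Mul(Pow(20, -1), 28)) = Mul(Add(2, Rational(-27, 2)), Mul(Rational(1, 20), 28)) = Mul(Rational(-23, 2), Rational(7, 5)) = Rational(-161, 10)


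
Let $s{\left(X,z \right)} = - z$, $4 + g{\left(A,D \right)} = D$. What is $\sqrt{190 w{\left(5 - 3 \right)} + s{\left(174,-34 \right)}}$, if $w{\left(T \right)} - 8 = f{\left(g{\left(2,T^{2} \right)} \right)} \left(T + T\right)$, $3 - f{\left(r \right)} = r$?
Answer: $3 \sqrt{426} \approx 61.919$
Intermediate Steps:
$g{\left(A,D \right)} = -4 + D$
$f{\left(r \right)} = 3 - r$
$w{\left(T \right)} = 8 + 2 T \left(7 - T^{2}\right)$ ($w{\left(T \right)} = 8 + \left(3 - \left(-4 + T^{2}\right)\right) \left(T + T\right) = 8 + \left(3 - \left(-4 + T^{2}\right)\right) 2 T = 8 + \left(7 - T^{2}\right) 2 T = 8 + 2 T \left(7 - T^{2}\right)$)
$\sqrt{190 w{\left(5 - 3 \right)} + s{\left(174,-34 \right)}} = \sqrt{190 \left(8 - 2 \left(5 - 3\right) \left(-7 + \left(5 - 3\right)^{2}\right)\right) - -34} = \sqrt{190 \left(8 - 2 \left(5 - 3\right) \left(-7 + \left(5 - 3\right)^{2}\right)\right) + 34} = \sqrt{190 \left(8 - 4 \left(-7 + 2^{2}\right)\right) + 34} = \sqrt{190 \left(8 - 4 \left(-7 + 4\right)\right) + 34} = \sqrt{190 \left(8 - 4 \left(-3\right)\right) + 34} = \sqrt{190 \left(8 + 12\right) + 34} = \sqrt{190 \cdot 20 + 34} = \sqrt{3800 + 34} = \sqrt{3834} = 3 \sqrt{426}$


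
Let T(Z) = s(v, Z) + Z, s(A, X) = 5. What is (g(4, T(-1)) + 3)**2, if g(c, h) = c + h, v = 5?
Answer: 121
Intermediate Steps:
T(Z) = 5 + Z
(g(4, T(-1)) + 3)**2 = ((4 + (5 - 1)) + 3)**2 = ((4 + 4) + 3)**2 = (8 + 3)**2 = 11**2 = 121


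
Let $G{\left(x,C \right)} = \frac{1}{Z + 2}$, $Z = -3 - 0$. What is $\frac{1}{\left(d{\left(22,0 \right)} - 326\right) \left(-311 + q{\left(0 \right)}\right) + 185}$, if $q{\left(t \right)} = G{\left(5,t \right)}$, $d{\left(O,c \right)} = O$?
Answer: $\frac{1}{95033} \approx 1.0523 \cdot 10^{-5}$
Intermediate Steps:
$Z = -3$ ($Z = -3 + 0 = -3$)
$G{\left(x,C \right)} = -1$ ($G{\left(x,C \right)} = \frac{1}{-3 + 2} = \frac{1}{-1} = -1$)
$q{\left(t \right)} = -1$
$\frac{1}{\left(d{\left(22,0 \right)} - 326\right) \left(-311 + q{\left(0 \right)}\right) + 185} = \frac{1}{\left(22 - 326\right) \left(-311 - 1\right) + 185} = \frac{1}{\left(-304\right) \left(-312\right) + 185} = \frac{1}{94848 + 185} = \frac{1}{95033}$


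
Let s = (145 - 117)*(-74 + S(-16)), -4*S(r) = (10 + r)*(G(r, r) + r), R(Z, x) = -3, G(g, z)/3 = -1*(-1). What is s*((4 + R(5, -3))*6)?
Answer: -15708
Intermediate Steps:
G(g, z) = 3 (G(g, z) = 3*(-1*(-1)) = 3*1 = 3)
S(r) = -(3 + r)*(10 + r)/4 (S(r) = -(10 + r)*(3 + r)/4 = -(3 + r)*(10 + r)/4)
s = -2618 (s = (145 - 117)*(-74 + (-15/2 - 13/4*(-16) - 1/4*(-16)**2)) = 28*(-74 + (-15/2 + 52 - 1/4*256)) = 28*(-74 + (-15/2 + 52 - 64)) = 28*(-74 - 39/2) = 28*(-187/2) = -2618)
s*((4 + R(5, -3))*6) = -2618*(4 - 3)*6 = -2618*6 = -15708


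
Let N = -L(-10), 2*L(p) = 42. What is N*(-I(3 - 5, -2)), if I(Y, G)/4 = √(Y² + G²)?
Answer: 168*√2 ≈ 237.59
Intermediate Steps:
L(p) = 21 (L(p) = (½)*42 = 21)
I(Y, G) = 4*√(G² + Y²) (I(Y, G) = 4*√(Y² + G²) = 4*√(G² + Y²))
N = -21 (N = -1*21 = -21)
N*(-I(3 - 5, -2)) = -(-21)*4*√((-2)² + (3 - 5)²) = -(-21)*4*√(4 + (-2)²) = -(-21)*4*√(4 + 4) = -(-21)*4*√8 = -(-21)*4*(2*√2) = -(-21)*8*√2 = -(-168)*√2 = 168*√2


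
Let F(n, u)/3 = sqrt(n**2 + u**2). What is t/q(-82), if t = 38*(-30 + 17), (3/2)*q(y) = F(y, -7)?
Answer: -19*sqrt(6773)/521 ≈ -3.0013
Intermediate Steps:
F(n, u) = 3*sqrt(n**2 + u**2)
q(y) = 2*sqrt(49 + y**2) (q(y) = 2*(3*sqrt(y**2 + (-7)**2))/3 = 2*(3*sqrt(y**2 + 49))/3 = 2*(3*sqrt(49 + y**2))/3 = 2*sqrt(49 + y**2))
t = -494 (t = 38*(-13) = -494)
t/q(-82) = -494*1/(2*sqrt(49 + (-82)**2)) = -494*1/(2*sqrt(49 + 6724)) = -494*sqrt(6773)/13546 = -19*sqrt(6773)/521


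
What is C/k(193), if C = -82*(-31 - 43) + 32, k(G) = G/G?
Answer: 6100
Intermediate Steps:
k(G) = 1
C = 6100 (C = -82*(-74) + 32 = 6068 + 32 = 6100)
C/k(193) = 6100/1 = 6100*1 = 6100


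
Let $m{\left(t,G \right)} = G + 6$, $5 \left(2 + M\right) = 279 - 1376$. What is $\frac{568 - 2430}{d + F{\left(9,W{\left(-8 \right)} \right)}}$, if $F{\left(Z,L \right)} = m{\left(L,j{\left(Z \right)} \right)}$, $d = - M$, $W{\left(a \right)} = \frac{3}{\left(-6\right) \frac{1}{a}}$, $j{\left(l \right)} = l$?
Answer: $- \frac{4655}{591} \approx -7.8765$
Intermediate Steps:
$M = - \frac{1107}{5}$ ($M = -2 + \frac{279 - 1376}{5} = -2 + \frac{1}{5} \left(-1097\right) = -2 - \frac{1097}{5} = - \frac{1107}{5} \approx -221.4$)
$W{\left(a \right)} = - \frac{a}{2}$ ($W{\left(a \right)} = 3 \left(- \frac{a}{6}\right) = - \frac{a}{2}$)
$m{\left(t,G \right)} = 6 + G$
$d = \frac{1107}{5}$ ($d = \left(-1\right) \left(- \frac{1107}{5}\right) = \frac{1107}{5} \approx 221.4$)
$F{\left(Z,L \right)} = 6 + Z$
$\frac{568 - 2430}{d + F{\left(9,W{\left(-8 \right)} \right)}} = \frac{568 - 2430}{\frac{1107}{5} + \left(6 + 9\right)} = - \frac{1862}{\frac{1107}{5} + 15} = - \frac{1862}{\frac{1182}{5}} = \left(-1862\right) \frac{5}{1182} = - \frac{4655}{591}$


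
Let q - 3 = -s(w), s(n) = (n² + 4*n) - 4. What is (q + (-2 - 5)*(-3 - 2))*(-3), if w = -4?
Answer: -126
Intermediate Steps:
s(n) = -4 + n² + 4*n
q = 7 (q = 3 - (-4 + (-4)² + 4*(-4)) = 3 - (-4 + 16 - 16) = 3 - 1*(-4) = 3 + 4 = 7)
(q + (-2 - 5)*(-3 - 2))*(-3) = (7 + (-2 - 5)*(-3 - 2))*(-3) = (7 - 7*(-5))*(-3) = (7 + 35)*(-3) = 42*(-3) = -126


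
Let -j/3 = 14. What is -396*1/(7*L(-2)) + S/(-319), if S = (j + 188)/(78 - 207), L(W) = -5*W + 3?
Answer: -16282510/3744741 ≈ -4.3481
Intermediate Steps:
j = -42 (j = -3*14 = -42)
L(W) = 3 - 5*W
S = -146/129 (S = (-42 + 188)/(78 - 207) = 146/(-129) = 146*(-1/129) = -146/129 ≈ -1.1318)
-396*1/(7*L(-2)) + S/(-319) = -396*1/(7*(3 - 5*(-2))) - 146/129/(-319) = -396*1/(7*(3 + 10)) - 146/129*(-1/319) = -396/((13*(-1))*(-7)) + 146/41151 = -396/((-13*(-7))) + 146/41151 = -396/91 + 146/41151 = -16282510/3744741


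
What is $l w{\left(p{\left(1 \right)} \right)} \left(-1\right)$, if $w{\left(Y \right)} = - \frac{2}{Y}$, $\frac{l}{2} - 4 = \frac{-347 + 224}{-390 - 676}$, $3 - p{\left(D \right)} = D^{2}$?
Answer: $\frac{107}{13} \approx 8.2308$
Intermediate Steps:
$p{\left(D \right)} = 3 - D^{2}$
$l = \frac{107}{13}$ ($l = 8 + 2 \frac{-347 + 224}{-390 - 676} = 8 + 2 \left(- \frac{123}{-1066}\right) = 8 + 2 \left(\left(-123\right) \left(- \frac{1}{1066}\right)\right) = 8 + 2 \cdot \frac{3}{26} = 8 + \frac{3}{13} = \frac{107}{13} \approx 8.2308$)
$l w{\left(p{\left(1 \right)} \right)} \left(-1\right) = \frac{107 - \frac{2}{3 - 1^{2}} \left(-1\right)}{13} = \frac{107 - \frac{2}{3 - 1} \left(-1\right)}{13} = \frac{107 - \frac{2}{2} \left(-1\right)}{13} = \frac{107 \left(-2\right) \frac{1}{2} \left(-1\right)}{13} = \frac{107 \left(\left(-1\right) \left(-1\right)\right)}{13} = \frac{107}{13} \cdot 1 = \frac{107}{13}$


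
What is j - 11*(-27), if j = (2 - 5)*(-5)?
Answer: 312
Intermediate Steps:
j = 15 (j = -3*(-5) = 15)
j - 11*(-27) = 15 - 11*(-27) = 15 + 297 = 312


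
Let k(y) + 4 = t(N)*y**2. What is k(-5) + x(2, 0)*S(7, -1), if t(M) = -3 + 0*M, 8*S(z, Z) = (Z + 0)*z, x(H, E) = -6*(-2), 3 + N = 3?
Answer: -179/2 ≈ -89.500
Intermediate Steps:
N = 0 (N = -3 + 3 = 0)
x(H, E) = 12
S(z, Z) = Z*z/8 (S(z, Z) = ((Z + 0)*z)/8 = (Z*z)/8 = Z*z/8)
t(M) = -3 (t(M) = -3 + 0 = -3)
k(y) = -4 - 3*y**2
k(-5) + x(2, 0)*S(7, -1) = (-4 - 3*(-5)**2) + 12*((1/8)*(-1)*7) = (-4 - 3*25) + 12*(-7/8) = (-4 - 75) - 21/2 = -79 - 21/2 = -179/2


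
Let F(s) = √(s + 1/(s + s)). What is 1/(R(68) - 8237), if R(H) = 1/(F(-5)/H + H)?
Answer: (-√510 + 46240*I)/(-380878200*I + 8237*√510) ≈ -0.0001214 + 1.0586e-13*I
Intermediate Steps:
F(s) = √(s + 1/(2*s))
R(H) = 1/(H + I*√510/(10*H)) (R(H) = 1/((√(2/(-5) + 4*(-5))/2)/H + H) = 1/((√(2*(-⅕) - 20)/2)/H + H) = 1/((√(-⅖ - 20)/2)/H + H) = 1/((√(-102/5)/2)/H + H) = 1/(((I*√510/5)/2)/H + H) = 1/((I*√510/10)/H + H) = 1/(I*√510/(10*H) + H) = 1/(H + I*√510/(10*H)))
1/(R(68) - 8237) = 1/(10*68/(10*68² + I*√510) - 8237) = 1/(10*68/(10*4624 + I*√510) - 8237) = 1/(10*68/(46240 + I*√510) - 8237) = 1/(680/(46240 + I*√510) - 8237) = 1/(-8237 + 680/(46240 + I*√510))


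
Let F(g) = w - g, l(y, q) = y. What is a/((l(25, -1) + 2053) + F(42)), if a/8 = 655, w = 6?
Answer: 2620/1021 ≈ 2.5661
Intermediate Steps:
a = 5240 (a = 8*655 = 5240)
F(g) = 6 - g
a/((l(25, -1) + 2053) + F(42)) = 5240/((25 + 2053) + (6 - 1*42)) = 5240/(2078 + (6 - 42)) = 5240/(2078 - 36) = 5240/2042 = 5240*(1/2042) = 2620/1021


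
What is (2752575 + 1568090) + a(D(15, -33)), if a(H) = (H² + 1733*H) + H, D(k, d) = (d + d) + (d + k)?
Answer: 4182065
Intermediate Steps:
D(k, d) = k + 3*d (D(k, d) = 2*d + (d + k) = k + 3*d)
a(H) = H² + 1734*H
(2752575 + 1568090) + a(D(15, -33)) = (2752575 + 1568090) + (15 + 3*(-33))*(1734 + (15 + 3*(-33))) = 4320665 + (15 - 99)*(1734 + (15 - 99)) = 4320665 - 84*(1734 - 84) = 4320665 - 84*1650 = 4320665 - 138600 = 4182065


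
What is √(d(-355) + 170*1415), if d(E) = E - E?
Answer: 5*√9622 ≈ 490.46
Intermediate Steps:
d(E) = 0
√(d(-355) + 170*1415) = √(0 + 170*1415) = √(0 + 240550) = √240550 = 5*√9622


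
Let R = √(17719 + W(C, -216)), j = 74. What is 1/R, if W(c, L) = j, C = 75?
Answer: √1977/5931 ≈ 0.0074968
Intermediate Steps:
W(c, L) = 74
R = 3*√1977 (R = √(17719 + 74) = √17793 = 3*√1977 ≈ 133.39)
1/R = 1/(3*√1977) = √1977/5931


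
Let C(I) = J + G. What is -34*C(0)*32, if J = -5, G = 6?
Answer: -1088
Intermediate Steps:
C(I) = 1 (C(I) = -5 + 6 = 1)
-34*C(0)*32 = -34*1*32 = -34*32 = -1088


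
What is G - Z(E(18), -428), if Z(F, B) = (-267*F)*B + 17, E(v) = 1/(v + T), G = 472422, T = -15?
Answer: 434313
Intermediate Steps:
E(v) = 1/(-15 + v) (E(v) = 1/(v - 15) = 1/(-15 + v))
Z(F, B) = 17 - 267*B*F (Z(F, B) = -267*B*F + 17 = 17 - 267*B*F)
G - Z(E(18), -428) = 472422 - (17 - 267*(-428)/(-15 + 18)) = 472422 - (17 - 267*(-428)/3) = 472422 - (17 - 267*(-428)*⅓) = 472422 - (17 + 38092) = 472422 - 1*38109 = 472422 - 38109 = 434313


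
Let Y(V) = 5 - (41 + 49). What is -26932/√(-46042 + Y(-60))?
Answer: 26932*I*√46127/46127 ≈ 125.4*I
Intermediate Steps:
Y(V) = -85 (Y(V) = 5 - 1*90 = 5 - 90 = -85)
-26932/√(-46042 + Y(-60)) = -26932/√(-46042 - 85) = -26932*(-I*√46127/46127) = -(-26932)*I*√46127/46127 = 26932*I*√46127/46127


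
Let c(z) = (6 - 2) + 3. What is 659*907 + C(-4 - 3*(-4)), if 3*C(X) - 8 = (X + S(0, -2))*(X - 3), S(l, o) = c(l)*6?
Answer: 597799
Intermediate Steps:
c(z) = 7 (c(z) = 4 + 3 = 7)
S(l, o) = 42 (S(l, o) = 7*6 = 42)
C(X) = 8/3 + (-3 + X)*(42 + X)/3 (C(X) = 8/3 + ((X + 42)*(X - 3))/3 = 8/3 + ((42 + X)*(-3 + X))/3 = 8/3 + ((-3 + X)*(42 + X))/3 = 8/3 + (-3 + X)*(42 + X)/3)
659*907 + C(-4 - 3*(-4)) = 659*907 + (-118/3 + 13*(-4 - 3*(-4)) + (-4 - 3*(-4))²/3) = 597713 + (-118/3 + 13*(-4 + 12) + (-4 + 12)²/3) = 597713 + (-118/3 + 13*8 + (⅓)*8²) = 597713 + (-118/3 + 104 + (⅓)*64) = 597713 + (-118/3 + 104 + 64/3) = 597713 + 86 = 597799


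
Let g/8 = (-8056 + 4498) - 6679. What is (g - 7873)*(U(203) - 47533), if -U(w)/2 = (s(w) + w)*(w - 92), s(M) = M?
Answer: 12358049385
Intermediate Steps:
U(w) = -4*w*(-92 + w) (U(w) = -2*(w + w)*(w - 92) = -2*2*w*(-92 + w) = -4*w*(-92 + w))
g = -81896 (g = 8*((-8056 + 4498) - 6679) = 8*(-3558 - 6679) = 8*(-10237) = -81896)
(g - 7873)*(U(203) - 47533) = (-81896 - 7873)*(4*203*(92 - 1*203) - 47533) = -89769*(4*203*(92 - 203) - 47533) = -89769*(4*203*(-111) - 47533) = -89769*(-90132 - 47533) = -89769*(-137665) = 12358049385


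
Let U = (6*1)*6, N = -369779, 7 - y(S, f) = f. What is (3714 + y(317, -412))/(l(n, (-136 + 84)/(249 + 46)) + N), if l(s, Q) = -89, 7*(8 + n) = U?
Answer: -4133/369868 ≈ -0.011174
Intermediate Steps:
y(S, f) = 7 - f
U = 36 (U = 6*6 = 36)
n = -20/7 (n = -8 + (1/7)*36 = -8 + 36/7 = -20/7 ≈ -2.8571)
(3714 + y(317, -412))/(l(n, (-136 + 84)/(249 + 46)) + N) = (3714 + (7 - 1*(-412)))/(-89 - 369779) = (3714 + (7 + 412))/(-369868) = (3714 + 419)*(-1/369868) = 4133*(-1/369868) = -4133/369868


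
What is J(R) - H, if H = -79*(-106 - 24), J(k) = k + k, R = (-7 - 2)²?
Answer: -10108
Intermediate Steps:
R = 81 (R = (-9)² = 81)
J(k) = 2*k
H = 10270 (H = -79*(-130) = 10270)
J(R) - H = 2*81 - 1*10270 = 162 - 10270 = -10108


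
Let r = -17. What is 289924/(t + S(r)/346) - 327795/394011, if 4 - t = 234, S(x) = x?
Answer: -13183598108453/10454031189 ≈ -1261.1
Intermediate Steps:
t = -230 (t = 4 - 1*234 = 4 - 234 = -230)
289924/(t + S(r)/346) - 327795/394011 = 289924/(-230 - 17/346) - 327795/394011 = 289924/(-230 - 17*1/346) - 327795*1/394011 = 289924/(-230 - 17/346) - 109265/131337 = 289924/(-79597/346) - 109265/131337 = 289924*(-346/79597) - 109265/131337 = -100313704/79597 - 109265/131337 = -13183598108453/10454031189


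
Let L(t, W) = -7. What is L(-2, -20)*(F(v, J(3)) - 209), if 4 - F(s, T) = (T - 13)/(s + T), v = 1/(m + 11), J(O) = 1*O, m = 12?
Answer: 1412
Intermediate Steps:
J(O) = O
v = 1/23 (v = 1/(12 + 11) = 1/23 ≈ 0.043478)
F(s, T) = 4 - (-13 + T)/(T + s) (F(s, T) = 4 - (T - 13)/(s + T) = 4 - (-13 + T)/(T + s))
L(-2, -20)*(F(v, J(3)) - 209) = -7*((13 + 3*3 + 4*(1/23))/(3 + 1/23) - 209) = -7*((13 + 9 + 4/23)/(70/23) - 209) = -7*((23/70)*(510/23) - 209) = -7*(51/7 - 209) = -7*(-1412/7) = 1412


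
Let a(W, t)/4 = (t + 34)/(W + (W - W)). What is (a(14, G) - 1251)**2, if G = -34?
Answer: 1565001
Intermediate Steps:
a(W, t) = 4*(34 + t)/W (a(W, t) = 4*((t + 34)/(W + (W - W))) = 4*((34 + t)/(W + 0)) = 4*((34 + t)/W) = 4*(34 + t)/W)
(a(14, G) - 1251)**2 = (4*(34 - 34)/14 - 1251)**2 = (4*(1/14)*0 - 1251)**2 = (0 - 1251)**2 = (-1251)**2 = 1565001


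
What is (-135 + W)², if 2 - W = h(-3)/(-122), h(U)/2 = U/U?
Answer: 65804544/3721 ≈ 17685.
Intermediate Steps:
h(U) = 2 (h(U) = 2*(U/U) = 2*1 = 2)
W = 123/61 (W = 2 - 2/(-122) = 2 - 2*(-1)/122 = 2 - 1*(-1/61) = 2 + 1/61 = 123/61 ≈ 2.0164)
(-135 + W)² = (-135 + 123/61)² = (-8112/61)² = 65804544/3721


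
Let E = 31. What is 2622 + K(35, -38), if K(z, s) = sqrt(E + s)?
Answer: 2622 + I*sqrt(7) ≈ 2622.0 + 2.6458*I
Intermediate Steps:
K(z, s) = sqrt(31 + s)
2622 + K(35, -38) = 2622 + sqrt(31 - 38) = 2622 + sqrt(-7) = 2622 + I*sqrt(7)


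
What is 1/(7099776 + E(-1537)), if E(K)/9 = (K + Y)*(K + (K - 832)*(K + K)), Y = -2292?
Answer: -1/250895480733 ≈ -3.9857e-12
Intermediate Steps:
E(K) = 9*(-2292 + K)*(K + 2*K*(-832 + K)) (E(K) = 9*((K - 2292)*(K + (K - 832)*(K + K))) = 9*((-2292 + K)*(K + (-832 + K)*(2*K))) = 9*((-2292 + K)*(K + 2*K*(-832 + K))) = 9*(-2292 + K)*(K + 2*K*(-832 + K)))
1/(7099776 + E(-1537)) = 1/(7099776 + 9*(-1537)*(3811596 - 6247*(-1537) + 2*(-1537)²)) = 1/(7099776 + 9*(-1537)*(3811596 + 9601639 + 2*2362369)) = 1/(7099776 + 9*(-1537)*(3811596 + 9601639 + 4724738)) = 1/(7099776 + 9*(-1537)*18137973) = 1/(7099776 - 250902580509) = 1/(-250895480733) = -1/250895480733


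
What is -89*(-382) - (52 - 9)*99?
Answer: 29741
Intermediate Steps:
-89*(-382) - (52 - 9)*99 = 33998 - 43*99 = 33998 - 1*4257 = 33998 - 4257 = 29741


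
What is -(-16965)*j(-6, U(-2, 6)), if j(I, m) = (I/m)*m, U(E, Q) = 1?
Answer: -101790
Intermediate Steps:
j(I, m) = I
-(-16965)*j(-6, U(-2, 6)) = -(-16965)*(-6) = -1131*90 = -101790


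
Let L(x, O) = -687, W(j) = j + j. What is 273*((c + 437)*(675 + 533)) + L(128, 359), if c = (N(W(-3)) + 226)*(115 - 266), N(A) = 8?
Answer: -11508472935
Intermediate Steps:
W(j) = 2*j
c = -35334 (c = (8 + 226)*(115 - 266) = 234*(-151) = -35334)
273*((c + 437)*(675 + 533)) + L(128, 359) = 273*((-35334 + 437)*(675 + 533)) - 687 = 273*(-34897*1208) - 687 = 273*(-42155576) - 687 = -11508472248 - 687 = -11508472935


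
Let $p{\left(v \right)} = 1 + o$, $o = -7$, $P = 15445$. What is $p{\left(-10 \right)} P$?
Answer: $-92670$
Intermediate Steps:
$p{\left(v \right)} = -6$ ($p{\left(v \right)} = 1 - 7 = -6$)
$p{\left(-10 \right)} P = \left(-6\right) 15445 = -92670$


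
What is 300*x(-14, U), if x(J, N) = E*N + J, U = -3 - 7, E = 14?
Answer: -46200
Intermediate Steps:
U = -10
x(J, N) = J + 14*N (x(J, N) = 14*N + J = J + 14*N)
300*x(-14, U) = 300*(-14 + 14*(-10)) = 300*(-14 - 140) = 300*(-154) = -46200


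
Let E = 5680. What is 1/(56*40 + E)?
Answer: 1/7920 ≈ 0.00012626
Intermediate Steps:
1/(56*40 + E) = 1/(56*40 + 5680) = 1/(2240 + 5680) = 1/7920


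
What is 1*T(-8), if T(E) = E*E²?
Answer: -512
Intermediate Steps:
T(E) = E³
1*T(-8) = 1*(-8)³ = 1*(-512) = -512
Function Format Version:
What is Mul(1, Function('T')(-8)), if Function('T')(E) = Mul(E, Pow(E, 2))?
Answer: -512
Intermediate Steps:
Function('T')(E) = Pow(E, 3)
Mul(1, Function('T')(-8)) = Mul(1, Pow(-8, 3)) = Mul(1, -512) = -512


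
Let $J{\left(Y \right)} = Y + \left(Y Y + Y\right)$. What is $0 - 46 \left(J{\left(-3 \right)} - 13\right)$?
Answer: $460$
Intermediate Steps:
$J{\left(Y \right)} = Y^{2} + 2 Y$ ($J{\left(Y \right)} = Y + \left(Y^{2} + Y\right) = Y + \left(Y + Y^{2}\right) = Y^{2} + 2 Y$)
$0 - 46 \left(J{\left(-3 \right)} - 13\right) = 0 - 46 \left(- 3 \left(2 - 3\right) - 13\right) = 0 - 46 \left(\left(-3\right) \left(-1\right) - 13\right) = 0 - 46 \left(3 - 13\right) = 0 - -460 = 0 + 460 = 460$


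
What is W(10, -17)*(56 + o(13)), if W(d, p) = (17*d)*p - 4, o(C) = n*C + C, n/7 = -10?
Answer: 2433854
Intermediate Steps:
n = -70 (n = 7*(-10) = -70)
o(C) = -69*C (o(C) = -70*C + C = -69*C)
W(d, p) = -4 + 17*d*p (W(d, p) = 17*d*p - 4 = -4 + 17*d*p)
W(10, -17)*(56 + o(13)) = (-4 + 17*10*(-17))*(56 - 69*13) = (-4 - 2890)*(56 - 897) = -2894*(-841) = 2433854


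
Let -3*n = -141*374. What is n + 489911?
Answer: 507489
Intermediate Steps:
n = 17578 (n = -(-47)*374 = -1/3*(-52734) = 17578)
n + 489911 = 17578 + 489911 = 507489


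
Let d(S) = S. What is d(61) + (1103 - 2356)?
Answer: -1192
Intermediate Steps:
d(61) + (1103 - 2356) = 61 + (1103 - 2356) = 61 - 1253 = -1192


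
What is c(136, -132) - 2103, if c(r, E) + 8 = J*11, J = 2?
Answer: -2089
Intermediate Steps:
c(r, E) = 14 (c(r, E) = -8 + 2*11 = -8 + 22 = 14)
c(136, -132) - 2103 = 14 - 2103 = -2089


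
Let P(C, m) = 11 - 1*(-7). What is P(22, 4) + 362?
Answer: 380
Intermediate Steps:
P(C, m) = 18 (P(C, m) = 11 + 7 = 18)
P(22, 4) + 362 = 18 + 362 = 380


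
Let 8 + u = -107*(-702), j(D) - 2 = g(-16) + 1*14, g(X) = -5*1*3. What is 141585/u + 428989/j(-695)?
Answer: 32219789419/75106 ≈ 4.2899e+5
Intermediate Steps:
g(X) = -15 (g(X) = -5*3 = -15)
j(D) = 1 (j(D) = 2 + (-15 + 1*14) = 2 + (-15 + 14) = 2 - 1 = 1)
u = 75106 (u = -8 - 107*(-702) = -8 + 75114 = 75106)
141585/u + 428989/j(-695) = 141585/75106 + 428989/1 = 141585*(1/75106) + 428989*1 = 141585/75106 + 428989 = 32219789419/75106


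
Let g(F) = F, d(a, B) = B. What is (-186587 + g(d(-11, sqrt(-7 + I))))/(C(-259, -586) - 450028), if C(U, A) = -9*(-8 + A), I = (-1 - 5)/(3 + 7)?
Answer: 186587/444682 - I*sqrt(190)/2223410 ≈ 0.4196 - 6.1995e-6*I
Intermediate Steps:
I = -3/5 (I = -6/10 = -6*1/10 = -3/5 ≈ -0.60000)
C(U, A) = 72 - 9*A
(-186587 + g(d(-11, sqrt(-7 + I))))/(C(-259, -586) - 450028) = (-186587 + sqrt(-7 - 3/5))/((72 - 9*(-586)) - 450028) = (-186587 + sqrt(-38/5))/((72 + 5274) - 450028) = (-186587 + I*sqrt(190)/5)/(5346 - 450028) = (-186587 + I*sqrt(190)/5)/(-444682) = (-186587 + I*sqrt(190)/5)*(-1/444682) = 186587/444682 - I*sqrt(190)/2223410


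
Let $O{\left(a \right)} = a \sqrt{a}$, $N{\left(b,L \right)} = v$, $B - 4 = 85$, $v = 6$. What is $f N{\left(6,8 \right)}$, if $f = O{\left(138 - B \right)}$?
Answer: $2058$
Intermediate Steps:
$B = 89$ ($B = 4 + 85 = 89$)
$N{\left(b,L \right)} = 6$
$O{\left(a \right)} = a^{\frac{3}{2}}$
$f = 343$ ($f = \left(138 - 89\right)^{\frac{3}{2}} = 49^{\frac{3}{2}} = 343$)
$f N{\left(6,8 \right)} = 343 \cdot 6 = 2058$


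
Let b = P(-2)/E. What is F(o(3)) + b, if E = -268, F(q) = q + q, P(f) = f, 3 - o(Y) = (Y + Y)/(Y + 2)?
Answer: 2417/670 ≈ 3.6075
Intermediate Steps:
o(Y) = 3 - 2*Y/(2 + Y) (o(Y) = 3 - (Y + Y)/(Y + 2) = 3 - 2*Y/(2 + Y))
F(q) = 2*q
b = 1/134 (b = -2/(-268) = -2*(-1/268) = 1/134 ≈ 0.0074627)
F(o(3)) + b = 2*((6 + 3)/(2 + 3)) + 1/134 = 2*(9/5) + 1/134 = 18/5 + 1/134 = 2417/670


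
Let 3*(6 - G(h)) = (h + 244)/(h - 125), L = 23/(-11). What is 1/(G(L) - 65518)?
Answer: -1398/91584889 ≈ -1.5265e-5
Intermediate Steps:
L = -23/11 (L = 23*(-1/11) = -23/11 ≈ -2.0909)
G(h) = 6 - (244 + h)/(3*(-125 + h)) (G(h) = 6 - (h + 244)/(3*(h - 125)) = 6 - (244 + h)/(3*(-125 + h)))
1/(G(L) - 65518) = 1/((-2494 + 17*(-23/11))/(3*(-125 - 23/11)) - 65518) = 1/((-2494 - 391/11)/(3*(-1398/11)) - 65518) = 1/((⅓)*(-11/1398)*(-27825/11) - 65518) = 1/(9275/1398 - 65518) = 1/(-91584889/1398) = -1398/91584889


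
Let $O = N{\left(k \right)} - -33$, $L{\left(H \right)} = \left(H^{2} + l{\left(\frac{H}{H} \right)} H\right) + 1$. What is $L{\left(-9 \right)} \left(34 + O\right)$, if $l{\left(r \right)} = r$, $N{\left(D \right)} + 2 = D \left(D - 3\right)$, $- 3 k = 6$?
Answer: $5475$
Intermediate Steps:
$k = -2$ ($k = \left(- \frac{1}{3}\right) 6 = -2$)
$N{\left(D \right)} = -2 + D \left(-3 + D\right)$ ($N{\left(D \right)} = -2 + D \left(D - 3\right) = -2 + D \left(-3 + D\right)$)
$L{\left(H \right)} = 1 + H + H^{2}$ ($L{\left(H \right)} = \left(H^{2} + \frac{H}{H} H\right) + 1 = \left(H^{2} + 1 H\right) + 1 = \left(H^{2} + H\right) + 1 = \left(H + H^{2}\right) + 1 = 1 + H + H^{2}$)
$O = 41$ ($O = \left(-2 + \left(-2\right)^{2} - -6\right) - -33 = \left(-2 + 4 + 6\right) + 33 = 8 + 33 = 41$)
$L{\left(-9 \right)} \left(34 + O\right) = \left(1 - 9 + \left(-9\right)^{2}\right) \left(34 + 41\right) = \left(1 - 9 + 81\right) 75 = 73 \cdot 75 = 5475$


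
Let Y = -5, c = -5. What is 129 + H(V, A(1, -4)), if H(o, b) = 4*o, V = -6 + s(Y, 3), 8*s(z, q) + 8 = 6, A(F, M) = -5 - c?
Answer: 104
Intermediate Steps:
A(F, M) = 0 (A(F, M) = -5 - 1*(-5) = -5 + 5 = 0)
s(z, q) = -¼ (s(z, q) = -1 + (⅛)*6 = -1 + ¾ = -¼)
V = -25/4 (V = -6 - ¼ = -25/4 ≈ -6.2500)
129 + H(V, A(1, -4)) = 129 + 4*(-25/4) = 129 - 25 = 104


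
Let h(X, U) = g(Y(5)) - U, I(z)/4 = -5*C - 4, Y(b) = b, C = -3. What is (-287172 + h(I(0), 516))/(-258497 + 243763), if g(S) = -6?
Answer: 143847/7367 ≈ 19.526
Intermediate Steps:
I(z) = 44 (I(z) = 4*(-5*(-3) - 4) = 4*(15 - 4) = 4*11 = 44)
h(X, U) = -6 - U
(-287172 + h(I(0), 516))/(-258497 + 243763) = (-287172 + (-6 - 1*516))/(-258497 + 243763) = (-287172 + (-6 - 516))/(-14734) = (-287172 - 522)*(-1/14734) = -287694*(-1/14734) = 143847/7367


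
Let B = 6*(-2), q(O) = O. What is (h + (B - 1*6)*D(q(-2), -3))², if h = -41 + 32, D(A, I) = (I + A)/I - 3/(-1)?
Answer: 8649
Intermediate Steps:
B = -12
D(A, I) = 3 + (A + I)/I (D(A, I) = (A + I)/I - 3*(-1) = (A + I)/I + 3 = 3 + (A + I)/I)
h = -9
(h + (B - 1*6)*D(q(-2), -3))² = (-9 + (-12 - 1*6)*(4 - 2/(-3)))² = (-9 + (-12 - 6)*(4 - 2*(-⅓)))² = (-9 - 18*(4 + ⅔))² = (-9 - 18*14/3)² = (-9 - 84)² = (-93)² = 8649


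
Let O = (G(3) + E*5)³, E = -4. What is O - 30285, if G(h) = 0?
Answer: -38285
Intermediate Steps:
O = -8000 (O = (0 - 4*5)³ = (0 - 20)³ = (-20)³ = -8000)
O - 30285 = -8000 - 30285 = -38285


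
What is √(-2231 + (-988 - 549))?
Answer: 2*I*√942 ≈ 61.384*I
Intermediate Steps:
√(-2231 + (-988 - 549)) = √(-2231 - 1537) = √(-3768) = 2*I*√942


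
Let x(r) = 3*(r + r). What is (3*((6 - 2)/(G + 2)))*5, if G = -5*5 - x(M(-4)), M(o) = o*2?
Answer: 12/5 ≈ 2.4000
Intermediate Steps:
M(o) = 2*o
x(r) = 6*r (x(r) = 3*(2*r) = 6*r)
G = 23 (G = -5*5 - 6*2*(-4) = -25 - 6*(-8) = -25 - 1*(-48) = -25 + 48 = 23)
(3*((6 - 2)/(G + 2)))*5 = (3*((6 - 2)/(23 + 2)))*5 = (3*(4/25))*5 = (12/25)*5 = 12/5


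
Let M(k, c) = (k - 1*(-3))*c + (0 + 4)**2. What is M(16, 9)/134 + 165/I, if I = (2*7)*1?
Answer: 6182/469 ≈ 13.181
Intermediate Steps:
M(k, c) = 16 + c*(3 + k) (M(k, c) = (k + 3)*c + 4**2 = (3 + k)*c + 16 = c*(3 + k) + 16 = 16 + c*(3 + k))
I = 14 (I = 14*1 = 14)
M(16, 9)/134 + 165/I = (16 + 3*9 + 9*16)/134 + 165/14 = (16 + 27 + 144)*(1/134) + 165*(1/14) = 187*(1/134) + 165/14 = 187/134 + 165/14 = 6182/469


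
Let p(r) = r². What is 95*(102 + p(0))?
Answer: 9690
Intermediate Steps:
95*(102 + p(0)) = 95*(102 + 0²) = 95*(102 + 0) = 95*102 = 9690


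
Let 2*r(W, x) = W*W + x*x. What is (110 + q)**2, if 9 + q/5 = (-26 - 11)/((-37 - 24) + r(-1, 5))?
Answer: 10923025/2304 ≈ 4740.9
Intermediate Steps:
r(W, x) = W**2/2 + x**2/2 (r(W, x) = (W*W + x*x)/2 = (W**2 + x**2)/2 = W**2/2 + x**2/2)
q = -1975/48 (q = -45 + 5*((-26 - 11)/((-37 - 24) + ((1/2)*(-1)**2 + (1/2)*5**2))) = -45 + 5*(-37/(-61 + ((1/2)*1 + (1/2)*25))) = -45 + 5*(-37/(-61 + (1/2 + 25/2))) = -45 + 5*(-37/(-61 + 13)) = -45 + 5*(-37/(-48)) = -45 + 5*(-37*(-1/48)) = -45 + 5*(37/48) = -45 + 185/48 = -1975/48 ≈ -41.146)
(110 + q)**2 = (110 - 1975/48)**2 = (3305/48)**2 = 10923025/2304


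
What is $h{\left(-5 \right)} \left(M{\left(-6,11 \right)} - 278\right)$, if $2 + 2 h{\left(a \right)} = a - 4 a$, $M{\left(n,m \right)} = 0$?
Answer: $-1807$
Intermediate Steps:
$h{\left(a \right)} = -1 - \frac{3 a}{2}$ ($h{\left(a \right)} = -1 + \frac{a - 4 a}{2} = -1 + \frac{\left(-3\right) a}{2} = -1 - \frac{3 a}{2}$)
$h{\left(-5 \right)} \left(M{\left(-6,11 \right)} - 278\right) = \left(-1 - - \frac{15}{2}\right) \left(0 - 278\right) = \left(-1 + \frac{15}{2}\right) \left(-278\right) = \frac{13}{2} \left(-278\right) = -1807$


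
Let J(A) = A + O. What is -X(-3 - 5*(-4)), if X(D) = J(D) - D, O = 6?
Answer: -6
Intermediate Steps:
J(A) = 6 + A (J(A) = A + 6 = 6 + A)
X(D) = 6 (X(D) = (6 + D) - D = 6)
-X(-3 - 5*(-4)) = -1*6 = -6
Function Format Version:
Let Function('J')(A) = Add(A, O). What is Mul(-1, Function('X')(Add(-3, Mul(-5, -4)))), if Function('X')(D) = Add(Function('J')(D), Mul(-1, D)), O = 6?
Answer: -6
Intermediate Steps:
Function('J')(A) = Add(6, A) (Function('J')(A) = Add(A, 6) = Add(6, A))
Function('X')(D) = 6 (Function('X')(D) = Add(Add(6, D), Mul(-1, D)) = 6)
Mul(-1, Function('X')(Add(-3, Mul(-5, -4)))) = Mul(-1, 6) = -6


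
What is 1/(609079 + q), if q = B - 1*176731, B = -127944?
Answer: 1/304404 ≈ 3.2851e-6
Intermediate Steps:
q = -304675 (q = -127944 - 1*176731 = -127944 - 176731 = -304675)
1/(609079 + q) = 1/(609079 - 304675) = 1/304404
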